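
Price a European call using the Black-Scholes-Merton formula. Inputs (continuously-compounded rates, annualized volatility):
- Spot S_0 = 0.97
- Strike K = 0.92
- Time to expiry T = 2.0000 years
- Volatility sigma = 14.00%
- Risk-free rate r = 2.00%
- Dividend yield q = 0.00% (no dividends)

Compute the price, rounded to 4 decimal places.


Answer: Price = 0.1240

Derivation:
d1 = (ln(S/K) + (r - q + 0.5*sigma^2) * T) / (sigma * sqrt(T)) = 0.56832395
d2 = d1 - sigma * sqrt(T) = 0.37033405
exp(-rT) = 0.96078944; exp(-qT) = 1.00000000
C = S_0 * exp(-qT) * N(d1) - K * exp(-rT) * N(d2)
N(d1) = 0.71509249; N(d2) = 0.64443320
C = 0.9700 * 1.00000000 * 0.71509249 - 0.9200 * 0.96078944 * 0.64443320 = 0.1240


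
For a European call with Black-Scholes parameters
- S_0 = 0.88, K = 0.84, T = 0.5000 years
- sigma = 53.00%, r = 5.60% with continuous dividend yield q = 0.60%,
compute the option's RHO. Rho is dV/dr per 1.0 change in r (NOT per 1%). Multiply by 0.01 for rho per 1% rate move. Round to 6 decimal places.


d1 = 0.3782221198; d2 = 0.0034555258
phi(d1) = 0.3714041266; exp(-qT) = 0.9970044955; exp(-rT) = 0.9723883668
N(d2) = 0.5013785526
Rho = K*T*exp(-rT)*N(d2) = 0.8400 * 0.5000 * 0.9723883668 * 0.5013785526 = 0.204765

Answer: Rho = 0.204765


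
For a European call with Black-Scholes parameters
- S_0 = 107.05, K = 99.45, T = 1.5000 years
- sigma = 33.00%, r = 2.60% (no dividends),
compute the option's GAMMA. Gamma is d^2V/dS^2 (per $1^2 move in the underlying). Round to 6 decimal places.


d1 = 0.4807829017; d2 = 0.0766170942
phi(d1) = 0.3553988381; exp(-qT) = 1.0000000000; exp(-rT) = 0.9617507091
Gamma = exp(-qT) * phi(d1) / (S * sigma * sqrt(T)) = 1.0000000000 * 0.3553988381 / (107.0500 * 0.3300 * 1.2247448714) = 0.008214

Answer: Gamma = 0.008214


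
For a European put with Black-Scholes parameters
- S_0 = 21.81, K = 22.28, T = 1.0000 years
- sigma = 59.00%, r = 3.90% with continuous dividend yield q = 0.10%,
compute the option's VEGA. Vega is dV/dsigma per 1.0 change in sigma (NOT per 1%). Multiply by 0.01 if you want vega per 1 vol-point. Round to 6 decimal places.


d1 = 0.3232697714; d2 = -0.2667302286
phi(d1) = 0.3786321197; exp(-qT) = 0.9990004998; exp(-rT) = 0.9617507091
Vega = S * exp(-qT) * phi(d1) * sqrt(T) = 21.8100 * 0.9990004998 * 0.3786321197 * 1.0000000000 = 8.249713

Answer: Vega = 8.249713


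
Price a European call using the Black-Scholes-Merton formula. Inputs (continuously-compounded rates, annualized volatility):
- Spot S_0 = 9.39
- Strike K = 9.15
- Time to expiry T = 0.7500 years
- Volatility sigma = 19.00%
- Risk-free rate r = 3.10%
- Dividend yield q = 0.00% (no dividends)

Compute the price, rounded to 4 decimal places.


Answer: Price = 0.8526

Derivation:
d1 = (ln(S/K) + (r - q + 0.5*sigma^2) * T) / (sigma * sqrt(T)) = 0.38092303
d2 = d1 - sigma * sqrt(T) = 0.21637820
exp(-rT) = 0.97701820; exp(-qT) = 1.00000000
C = S_0 * exp(-qT) * N(d1) - K * exp(-rT) * N(d2)
N(d1) = 0.64836982; N(d2) = 0.58565352
C = 9.3900 * 1.00000000 * 0.64836982 - 9.1500 * 0.97701820 * 0.58565352 = 0.8526


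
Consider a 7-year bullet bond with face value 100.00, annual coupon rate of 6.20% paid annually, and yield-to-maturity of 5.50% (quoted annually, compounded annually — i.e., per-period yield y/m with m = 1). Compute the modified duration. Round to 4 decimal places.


Answer: Modified duration = 5.6029

Derivation:
Coupon per period c = face * coupon_rate / m = 6.200000
Periods per year m = 1; per-period yield y/m = 0.055000
Number of cashflows N = 7
Cashflows (t years, CF_t, discount factor 1/(1+y/m)^(m*t), PV):
  t = 1.0000: CF_t = 6.200000, DF = 0.947867, PV = 5.876777
  t = 2.0000: CF_t = 6.200000, DF = 0.898452, PV = 5.570405
  t = 3.0000: CF_t = 6.200000, DF = 0.851614, PV = 5.280005
  t = 4.0000: CF_t = 6.200000, DF = 0.807217, PV = 5.004744
  t = 5.0000: CF_t = 6.200000, DF = 0.765134, PV = 4.743833
  t = 6.0000: CF_t = 6.200000, DF = 0.725246, PV = 4.496524
  t = 7.0000: CF_t = 106.200000, DF = 0.687437, PV = 73.005789
Price P = sum_t PV_t = 103.978077
First compute Macaulay numerator sum_t t * PV_t:
  t * PV_t at t = 1.0000: 5.876777
  t * PV_t at t = 2.0000: 11.140810
  t * PV_t at t = 3.0000: 15.840014
  t * PV_t at t = 4.0000: 20.018975
  t * PV_t at t = 5.0000: 23.719165
  t * PV_t at t = 6.0000: 26.979145
  t * PV_t at t = 7.0000: 511.040523
Macaulay duration D = 614.615410 / 103.978077 = 5.911010
Modified duration = D / (1 + y/m) = 5.911010 / (1 + 0.055000) = 5.602853


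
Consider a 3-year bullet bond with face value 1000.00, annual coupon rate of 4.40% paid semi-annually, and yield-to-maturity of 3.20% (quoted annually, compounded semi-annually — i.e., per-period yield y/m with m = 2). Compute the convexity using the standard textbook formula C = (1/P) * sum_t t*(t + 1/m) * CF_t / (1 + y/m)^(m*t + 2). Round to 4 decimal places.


Answer: Convexity = 9.4785

Derivation:
Coupon per period c = face * coupon_rate / m = 22.000000
Periods per year m = 2; per-period yield y/m = 0.016000
Number of cashflows N = 6
Cashflows (t years, CF_t, discount factor 1/(1+y/m)^(m*t), PV):
  t = 0.5000: CF_t = 22.000000, DF = 0.984252, PV = 21.653543
  t = 1.0000: CF_t = 22.000000, DF = 0.968752, PV = 21.312543
  t = 1.5000: CF_t = 22.000000, DF = 0.953496, PV = 20.976912
  t = 2.0000: CF_t = 22.000000, DF = 0.938480, PV = 20.646567
  t = 2.5000: CF_t = 22.000000, DF = 0.923701, PV = 20.321424
  t = 3.0000: CF_t = 1022.000000, DF = 0.909155, PV = 929.156027
Price P = sum_t PV_t = 1034.067016
Convexity numerator sum_t t*(t + 1/m) * CF_t / (1+y/m)^(m*t + 2):
  t = 0.5000: term = 10.488456
  t = 1.0000: term = 30.969850
  t = 1.5000: term = 60.964273
  t = 2.0000: term = 100.007009
  t = 2.5000: term = 147.648143
  t = 3.0000: term = 9451.277860
Convexity = (1/P) * sum = 9801.355591 / 1034.067016 = 9.478453


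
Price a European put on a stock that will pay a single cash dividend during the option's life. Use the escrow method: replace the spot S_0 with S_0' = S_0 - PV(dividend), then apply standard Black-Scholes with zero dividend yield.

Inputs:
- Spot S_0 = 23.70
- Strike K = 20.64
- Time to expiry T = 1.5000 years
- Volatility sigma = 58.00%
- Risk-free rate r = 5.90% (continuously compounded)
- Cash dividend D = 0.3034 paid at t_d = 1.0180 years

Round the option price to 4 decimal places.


Answer: Price = 3.8634

Derivation:
PV(D) = D * exp(-r * t_d) = 0.3034 * 0.94170615 = 0.28571364
S_0' = S_0 - PV(D) = 23.7000 - 0.28571364 = 23.41428636
d1 = (ln(S_0'/K) + (r + sigma^2/2)*T) / (sigma*sqrt(T)) = 0.65730146
d2 = d1 - sigma*sqrt(T) = -0.05305057
exp(-rT) = 0.91530311
N(-d1) = 0.25549355; N(-d2) = 0.52115419
P = K * exp(-rT) * N(-d2) - S_0' * N(-d1) = 20.6400 * 0.91530311 * 0.52115419 - 23.41428636 * 0.25549355 = 3.8634


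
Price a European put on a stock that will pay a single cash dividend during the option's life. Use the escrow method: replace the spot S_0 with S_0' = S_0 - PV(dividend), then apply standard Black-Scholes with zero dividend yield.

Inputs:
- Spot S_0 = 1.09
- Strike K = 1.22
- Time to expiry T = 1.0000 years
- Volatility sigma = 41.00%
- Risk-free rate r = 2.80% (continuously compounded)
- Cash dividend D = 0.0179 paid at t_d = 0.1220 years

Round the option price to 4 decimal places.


PV(D) = D * exp(-r * t_d) = 0.0179 * 0.99658983 = 0.01783896
S_0' = S_0 - PV(D) = 1.0900 - 0.01783896 = 1.07216104
d1 = (ln(S_0'/K) + (r + sigma^2/2)*T) / (sigma*sqrt(T)) = -0.04176727
d2 = d1 - sigma*sqrt(T) = -0.45176727
exp(-rT) = 0.97238837
N(-d1) = 0.51665789; N(-d2) = 0.67428168
P = K * exp(-rT) * N(-d2) - S_0' * N(-d1) = 1.2200 * 0.97238837 * 0.67428168 - 1.07216104 * 0.51665789 = 0.2460

Answer: Price = 0.2460


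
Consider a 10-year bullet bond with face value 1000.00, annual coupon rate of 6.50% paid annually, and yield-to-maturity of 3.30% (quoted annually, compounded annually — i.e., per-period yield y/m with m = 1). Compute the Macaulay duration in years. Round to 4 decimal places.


Answer: Macaulay duration = 7.9483 years

Derivation:
Coupon per period c = face * coupon_rate / m = 65.000000
Periods per year m = 1; per-period yield y/m = 0.033000
Number of cashflows N = 10
Cashflows (t years, CF_t, discount factor 1/(1+y/m)^(m*t), PV):
  t = 1.0000: CF_t = 65.000000, DF = 0.968054, PV = 62.923524
  t = 2.0000: CF_t = 65.000000, DF = 0.937129, PV = 60.913382
  t = 3.0000: CF_t = 65.000000, DF = 0.907192, PV = 58.967456
  t = 4.0000: CF_t = 65.000000, DF = 0.878211, PV = 57.083694
  t = 5.0000: CF_t = 65.000000, DF = 0.850156, PV = 55.260111
  t = 6.0000: CF_t = 65.000000, DF = 0.822997, PV = 53.494783
  t = 7.0000: CF_t = 65.000000, DF = 0.796705, PV = 51.785850
  t = 8.0000: CF_t = 65.000000, DF = 0.771254, PV = 50.131510
  t = 9.0000: CF_t = 65.000000, DF = 0.746616, PV = 48.530019
  t = 10.0000: CF_t = 1065.000000, DF = 0.722764, PV = 769.744142
Price P = sum_t PV_t = 1268.834470
Macaulay numerator sum_t t * PV_t:
  t * PV_t at t = 1.0000: 62.923524
  t * PV_t at t = 2.0000: 121.826764
  t * PV_t at t = 3.0000: 176.902368
  t * PV_t at t = 4.0000: 228.334777
  t * PV_t at t = 5.0000: 276.300553
  t * PV_t at t = 6.0000: 320.968696
  t * PV_t at t = 7.0000: 362.500947
  t * PV_t at t = 8.0000: 401.052079
  t * PV_t at t = 9.0000: 436.770173
  t * PV_t at t = 10.0000: 7697.441422
Macaulay duration D = (sum_t t * PV_t) / P = 10085.021302 / 1268.834470 = 7.948256


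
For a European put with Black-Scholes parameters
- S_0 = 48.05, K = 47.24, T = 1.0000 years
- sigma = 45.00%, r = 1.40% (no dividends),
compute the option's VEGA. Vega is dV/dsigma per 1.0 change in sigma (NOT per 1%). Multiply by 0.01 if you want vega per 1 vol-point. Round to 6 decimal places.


d1 = 0.2938914313; d2 = -0.1561085687
phi(d1) = 0.3820802477; exp(-qT) = 1.0000000000; exp(-rT) = 0.9860975443
Vega = S * exp(-qT) * phi(d1) * sqrt(T) = 48.0500 * 1.0000000000 * 0.3820802477 * 1.0000000000 = 18.358956

Answer: Vega = 18.358956


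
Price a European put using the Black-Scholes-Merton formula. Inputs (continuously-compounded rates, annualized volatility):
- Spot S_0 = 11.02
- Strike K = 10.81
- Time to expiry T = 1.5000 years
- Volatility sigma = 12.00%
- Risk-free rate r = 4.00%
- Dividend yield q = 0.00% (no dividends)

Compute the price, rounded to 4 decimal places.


Answer: Price = 0.2891

Derivation:
d1 = (ln(S/K) + (r - q + 0.5*sigma^2) * T) / (sigma * sqrt(T)) = 0.61264577
d2 = d1 - sigma * sqrt(T) = 0.46567639
exp(-rT) = 0.94176453; exp(-qT) = 1.00000000
P = K * exp(-rT) * N(-d2) - S_0 * exp(-qT) * N(-d1)
N(-d1) = 0.27005529; N(-d2) = 0.32072358
P = 10.8100 * 0.94176453 * 0.32072358 - 11.0200 * 1.00000000 * 0.27005529 = 0.2891


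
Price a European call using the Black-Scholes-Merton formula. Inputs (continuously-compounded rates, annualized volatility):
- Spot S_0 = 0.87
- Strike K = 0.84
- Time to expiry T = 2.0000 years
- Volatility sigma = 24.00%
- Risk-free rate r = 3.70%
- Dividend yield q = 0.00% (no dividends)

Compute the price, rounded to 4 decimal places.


Answer: Price = 0.1618

Derivation:
d1 = (ln(S/K) + (r - q + 0.5*sigma^2) * T) / (sigma * sqrt(T)) = 0.49111901
d2 = d1 - sigma * sqrt(T) = 0.15170776
exp(-rT) = 0.92867169; exp(-qT) = 1.00000000
C = S_0 * exp(-qT) * N(d1) - K * exp(-rT) * N(d2)
N(d1) = 0.68832886; N(d2) = 0.56029128
C = 0.8700 * 1.00000000 * 0.68832886 - 0.8400 * 0.92867169 * 0.56029128 = 0.1618


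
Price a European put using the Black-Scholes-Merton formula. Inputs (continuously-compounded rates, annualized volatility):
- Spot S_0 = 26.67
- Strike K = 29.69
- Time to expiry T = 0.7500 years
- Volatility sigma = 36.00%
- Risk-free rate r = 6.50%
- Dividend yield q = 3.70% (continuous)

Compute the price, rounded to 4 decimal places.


d1 = (ln(S/K) + (r - q + 0.5*sigma^2) * T) / (sigma * sqrt(T)) = -0.12082963
d2 = d1 - sigma * sqrt(T) = -0.43259878
exp(-rT) = 0.95241920; exp(-qT) = 0.97263149
P = K * exp(-rT) * N(-d2) - S_0 * exp(-qT) * N(-d1)
N(-d1) = 0.54808701; N(-d2) = 0.66734686
P = 29.6900 * 0.95241920 * 0.66734686 - 26.6700 * 0.97263149 * 0.54808701 = 4.6534

Answer: Price = 4.6534


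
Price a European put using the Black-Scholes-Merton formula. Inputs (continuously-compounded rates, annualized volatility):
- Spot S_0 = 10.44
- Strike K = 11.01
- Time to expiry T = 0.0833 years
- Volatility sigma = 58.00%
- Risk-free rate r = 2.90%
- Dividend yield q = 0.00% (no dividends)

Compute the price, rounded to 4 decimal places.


Answer: Price = 1.0187

Derivation:
d1 = (ln(S/K) + (r - q + 0.5*sigma^2) * T) / (sigma * sqrt(T)) = -0.21943266
d2 = d1 - sigma * sqrt(T) = -0.38683075
exp(-rT) = 0.99758722; exp(-qT) = 1.00000000
P = K * exp(-rT) * N(-d2) - S_0 * exp(-qT) * N(-d1)
N(-d1) = 0.58684349; N(-d2) = 0.65055925
P = 11.0100 * 0.99758722 * 0.65055925 - 10.4400 * 1.00000000 * 0.58684349 = 1.0187


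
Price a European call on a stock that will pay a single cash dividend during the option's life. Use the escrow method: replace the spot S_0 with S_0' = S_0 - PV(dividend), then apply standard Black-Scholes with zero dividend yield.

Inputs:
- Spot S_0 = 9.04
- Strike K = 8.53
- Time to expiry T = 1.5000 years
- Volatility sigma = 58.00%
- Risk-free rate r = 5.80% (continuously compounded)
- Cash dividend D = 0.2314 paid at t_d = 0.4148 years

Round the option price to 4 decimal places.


PV(D) = D * exp(-r * t_d) = 0.2314 * 0.97622870 = 0.22589932
S_0' = S_0 - PV(D) = 9.0400 - 0.22589932 = 8.81410068
d1 = (ln(S_0'/K) + (r + sigma^2/2)*T) / (sigma*sqrt(T)) = 0.52377330
d2 = d1 - sigma*sqrt(T) = -0.18657872
exp(-rT) = 0.91667710
N(d1) = 0.69978189; N(d2) = 0.42599548
C = S_0' * N(d1) - K * exp(-rT) * N(d2) = 8.81410068 * 0.69978189 - 8.5300 * 0.91667710 * 0.42599548 = 2.8370

Answer: Price = 2.8370


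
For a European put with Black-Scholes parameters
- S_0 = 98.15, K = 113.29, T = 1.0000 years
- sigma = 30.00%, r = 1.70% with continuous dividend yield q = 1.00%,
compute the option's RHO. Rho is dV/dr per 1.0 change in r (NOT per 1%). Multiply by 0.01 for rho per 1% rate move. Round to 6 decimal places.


d1 = -0.3048466072; d2 = -0.6048466072
phi(d1) = 0.3808292145; exp(-qT) = 0.9900498337; exp(-rT) = 0.9831436846
N(-d2) = 0.7273595388
Rho = -K*T*exp(-rT)*N(-d2) = -113.2900 * 1.0000 * 0.9831436846 * 0.7273595388 = -81.013559

Answer: Rho = -81.013559


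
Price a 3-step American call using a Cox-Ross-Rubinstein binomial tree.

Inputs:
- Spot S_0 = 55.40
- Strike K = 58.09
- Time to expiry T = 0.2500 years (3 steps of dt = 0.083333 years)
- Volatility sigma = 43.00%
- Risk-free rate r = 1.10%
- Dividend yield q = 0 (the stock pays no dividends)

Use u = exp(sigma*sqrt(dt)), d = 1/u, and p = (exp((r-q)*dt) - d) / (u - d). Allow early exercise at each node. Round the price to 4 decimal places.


dt = T/N = 0.083333
u = exp(sigma*sqrt(dt)) = 1.132163; d = 1/u = 0.883265
p = (exp((r-q)*dt) - d) / (u - d) = 0.472692
Discount per step: exp(-r*dt) = 0.999084
Stock lattice S(k, i) with i counting down-moves:
  k=0: S(0,0) = 55.4000
  k=1: S(1,0) = 62.7219; S(1,1) = 48.9329
  k=2: S(2,0) = 71.0114; S(2,1) = 55.4000; S(2,2) = 43.2207
  k=3: S(3,0) = 80.3965; S(3,1) = 62.7219; S(3,2) = 48.9329; S(3,3) = 38.1753
Terminal payoffs V(N, i) = max(S_T - K, 0):
  V(3,0) = 22.306490; V(3,1) = 4.631852; V(3,2) = 0.000000; V(3,3) = 0.000000
Backward induction: V(k, i) = exp(-r*dt) * [p * V(k+1, i) + (1-p) * V(k+1, i+1)]; then take max(V_cont, immediate exercise) for American.
  V(2,0) = exp(-r*dt) * [p*22.306490 + (1-p)*4.631852] = 12.974609; exercise = 12.921385; V(2,0) = max -> 12.974609
  V(2,1) = exp(-r*dt) * [p*4.631852 + (1-p)*0.000000] = 2.187432; exercise = 0.000000; V(2,1) = max -> 2.187432
  V(2,2) = exp(-r*dt) * [p*0.000000 + (1-p)*0.000000] = 0.000000; exercise = 0.000000; V(2,2) = max -> 0.000000
  V(1,0) = exp(-r*dt) * [p*12.974609 + (1-p)*2.187432] = 7.279766; exercise = 4.631852; V(1,0) = max -> 7.279766
  V(1,1) = exp(-r*dt) * [p*2.187432 + (1-p)*0.000000] = 1.033034; exercise = 0.000000; V(1,1) = max -> 1.033034
  V(0,0) = exp(-r*dt) * [p*7.279766 + (1-p)*1.033034] = 3.982161; exercise = 0.000000; V(0,0) = max -> 3.982161

Answer: Price = V(0,0) = 3.9822


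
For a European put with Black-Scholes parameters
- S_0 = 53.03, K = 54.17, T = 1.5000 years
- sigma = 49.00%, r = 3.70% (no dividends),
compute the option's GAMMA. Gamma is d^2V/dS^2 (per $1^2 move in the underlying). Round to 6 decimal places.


Answer: Gamma = 0.011761

Derivation:
d1 = 0.3571015141; d2 = -0.2430234729
phi(d1) = 0.3742993956; exp(-qT) = 1.0000000000; exp(-rT) = 0.9460120237
Gamma = exp(-qT) * phi(d1) / (S * sigma * sqrt(T)) = 1.0000000000 * 0.3742993956 / (53.0300 * 0.4900 * 1.2247448714) = 0.011761


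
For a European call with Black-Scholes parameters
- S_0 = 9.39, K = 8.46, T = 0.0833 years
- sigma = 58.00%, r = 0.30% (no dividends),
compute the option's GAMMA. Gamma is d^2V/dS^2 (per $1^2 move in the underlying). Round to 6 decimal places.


Answer: Gamma = 0.197503

Derivation:
d1 = 0.7082343696; d2 = 0.5408362812
phi(d1) = 0.3104487355; exp(-qT) = 1.0000000000; exp(-rT) = 0.9997501312
Gamma = exp(-qT) * phi(d1) / (S * sigma * sqrt(T)) = 1.0000000000 * 0.3104487355 / (9.3900 * 0.5800 * 0.2886173938) = 0.197503


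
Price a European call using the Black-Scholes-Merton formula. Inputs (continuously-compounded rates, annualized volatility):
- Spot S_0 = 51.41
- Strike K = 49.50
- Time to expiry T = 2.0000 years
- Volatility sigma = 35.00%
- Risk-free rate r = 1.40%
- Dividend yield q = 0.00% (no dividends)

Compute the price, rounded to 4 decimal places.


Answer: Price = 11.4514

Derivation:
d1 = (ln(S/K) + (r - q + 0.5*sigma^2) * T) / (sigma * sqrt(T)) = 0.38054474
d2 = d1 - sigma * sqrt(T) = -0.11443001
exp(-rT) = 0.97238837; exp(-qT) = 1.00000000
C = S_0 * exp(-qT) * N(d1) - K * exp(-rT) * N(d2)
N(d1) = 0.64822945; N(d2) = 0.45444846
C = 51.4100 * 1.00000000 * 0.64822945 - 49.5000 * 0.97238837 * 0.45444846 = 11.4514


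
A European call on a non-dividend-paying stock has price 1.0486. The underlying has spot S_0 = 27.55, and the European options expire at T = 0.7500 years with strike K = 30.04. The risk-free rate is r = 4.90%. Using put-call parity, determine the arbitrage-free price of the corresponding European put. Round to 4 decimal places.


Answer: Put price = 2.4547

Derivation:
Put-call parity: C - P = S_0 * exp(-qT) - K * exp(-rT).
S_0 * exp(-qT) = 27.5500 * 1.00000000 = 27.55000000
K * exp(-rT) = 30.0400 * 0.96391708 = 28.95606922
P = C - S*exp(-qT) + K*exp(-rT)
P = 1.0486 - 27.55000000 + 28.95606922 = 2.4547


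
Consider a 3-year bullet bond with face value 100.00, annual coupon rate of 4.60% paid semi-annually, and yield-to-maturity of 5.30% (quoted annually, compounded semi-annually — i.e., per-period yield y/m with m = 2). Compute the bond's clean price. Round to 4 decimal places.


Coupon per period c = face * coupon_rate / m = 2.300000
Periods per year m = 2; per-period yield y/m = 0.026500
Number of cashflows N = 6
Cashflows (t years, CF_t, discount factor 1/(1+y/m)^(m*t), PV):
  t = 0.5000: CF_t = 2.300000, DF = 0.974184, PV = 2.240623
  t = 1.0000: CF_t = 2.300000, DF = 0.949035, PV = 2.182780
  t = 1.5000: CF_t = 2.300000, DF = 0.924535, PV = 2.126429
  t = 2.0000: CF_t = 2.300000, DF = 0.900667, PV = 2.071534
  t = 2.5000: CF_t = 2.300000, DF = 0.877415, PV = 2.018055
  t = 3.0000: CF_t = 102.300000, DF = 0.854764, PV = 87.442368
Price P = sum_t PV_t = 98.081790

Answer: Price = 98.0818


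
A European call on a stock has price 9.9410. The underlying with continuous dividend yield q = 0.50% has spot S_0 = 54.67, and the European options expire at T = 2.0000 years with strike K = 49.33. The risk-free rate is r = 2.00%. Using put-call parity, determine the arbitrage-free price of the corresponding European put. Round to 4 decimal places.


Answer: Put price = 3.2107

Derivation:
Put-call parity: C - P = S_0 * exp(-qT) - K * exp(-rT).
S_0 * exp(-qT) = 54.6700 * 0.99004983 = 54.12602441
K * exp(-rT) = 49.3300 * 0.96078944 = 47.39574303
P = C - S*exp(-qT) + K*exp(-rT)
P = 9.9410 - 54.12602441 + 47.39574303 = 3.2107


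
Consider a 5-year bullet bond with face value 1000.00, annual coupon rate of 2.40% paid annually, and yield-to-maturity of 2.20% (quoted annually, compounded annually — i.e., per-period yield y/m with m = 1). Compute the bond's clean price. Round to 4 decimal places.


Coupon per period c = face * coupon_rate / m = 24.000000
Periods per year m = 1; per-period yield y/m = 0.022000
Number of cashflows N = 5
Cashflows (t years, CF_t, discount factor 1/(1+y/m)^(m*t), PV):
  t = 1.0000: CF_t = 24.000000, DF = 0.978474, PV = 23.483366
  t = 2.0000: CF_t = 24.000000, DF = 0.957411, PV = 22.977853
  t = 3.0000: CF_t = 24.000000, DF = 0.936801, PV = 22.483222
  t = 4.0000: CF_t = 24.000000, DF = 0.916635, PV = 21.999239
  t = 5.0000: CF_t = 1024.000000, DF = 0.896903, PV = 918.428766
Price P = sum_t PV_t = 1009.372446

Answer: Price = 1009.3724


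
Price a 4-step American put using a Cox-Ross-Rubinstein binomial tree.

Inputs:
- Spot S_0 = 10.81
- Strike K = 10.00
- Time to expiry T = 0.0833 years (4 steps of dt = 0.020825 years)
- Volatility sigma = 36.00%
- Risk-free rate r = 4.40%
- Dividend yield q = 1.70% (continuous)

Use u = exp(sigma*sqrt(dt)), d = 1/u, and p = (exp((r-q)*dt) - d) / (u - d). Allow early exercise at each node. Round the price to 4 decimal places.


dt = T/N = 0.020825
u = exp(sigma*sqrt(dt)) = 1.053324; d = 1/u = 0.949375
p = (exp((r-q)*dt) - d) / (u - d) = 0.492426
Discount per step: exp(-r*dt) = 0.999084
Stock lattice S(k, i) with i counting down-moves:
  k=0: S(0,0) = 10.8100
  k=1: S(1,0) = 11.3864; S(1,1) = 10.2627
  k=2: S(2,0) = 11.9936; S(2,1) = 10.8100; S(2,2) = 9.7432
  k=3: S(3,0) = 12.6332; S(3,1) = 11.3864; S(3,2) = 10.2627; S(3,3) = 9.2500
  k=4: S(4,0) = 13.3068; S(4,1) = 11.9936; S(4,2) = 10.8100; S(4,3) = 9.7432; S(4,4) = 8.7817
Terminal payoffs V(N, i) = max(K - S_T, 0):
  V(4,0) = 0.000000; V(4,1) = 0.000000; V(4,2) = 0.000000; V(4,3) = 0.256802; V(4,4) = 1.218325
Backward induction: V(k, i) = exp(-r*dt) * [p * V(k+1, i) + (1-p) * V(k+1, i+1)]; then take max(V_cont, immediate exercise) for American.
  V(3,0) = exp(-r*dt) * [p*0.000000 + (1-p)*0.000000] = 0.000000; exercise = 0.000000; V(3,0) = max -> 0.000000
  V(3,1) = exp(-r*dt) * [p*0.000000 + (1-p)*0.000000] = 0.000000; exercise = 0.000000; V(3,1) = max -> 0.000000
  V(3,2) = exp(-r*dt) * [p*0.000000 + (1-p)*0.256802] = 0.130227; exercise = 0.000000; V(3,2) = max -> 0.130227
  V(3,3) = exp(-r*dt) * [p*0.256802 + (1-p)*1.218325] = 0.744164; exercise = 0.750049; V(3,3) = max -> 0.750049
  V(2,0) = exp(-r*dt) * [p*0.000000 + (1-p)*0.000000] = 0.000000; exercise = 0.000000; V(2,0) = max -> 0.000000
  V(2,1) = exp(-r*dt) * [p*0.000000 + (1-p)*0.130227] = 0.066039; exercise = 0.000000; V(2,1) = max -> 0.066039
  V(2,2) = exp(-r*dt) * [p*0.130227 + (1-p)*0.750049] = 0.444425; exercise = 0.256802; V(2,2) = max -> 0.444425
  V(1,0) = exp(-r*dt) * [p*0.000000 + (1-p)*0.066039] = 0.033489; exercise = 0.000000; V(1,0) = max -> 0.033489
  V(1,1) = exp(-r*dt) * [p*0.066039 + (1-p)*0.444425] = 0.257862; exercise = 0.000000; V(1,1) = max -> 0.257862
  V(0,0) = exp(-r*dt) * [p*0.033489 + (1-p)*0.257862] = 0.147240; exercise = 0.000000; V(0,0) = max -> 0.147240

Answer: Price = V(0,0) = 0.1472


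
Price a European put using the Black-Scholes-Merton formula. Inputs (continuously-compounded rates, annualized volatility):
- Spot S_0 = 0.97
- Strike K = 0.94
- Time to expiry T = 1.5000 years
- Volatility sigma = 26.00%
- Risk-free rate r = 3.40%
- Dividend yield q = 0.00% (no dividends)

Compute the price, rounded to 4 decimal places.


Answer: Price = 0.0834

Derivation:
d1 = (ln(S/K) + (r - q + 0.5*sigma^2) * T) / (sigma * sqrt(T)) = 0.41803430
d2 = d1 - sigma * sqrt(T) = 0.09960064
exp(-rT) = 0.95027867; exp(-qT) = 1.00000000
P = K * exp(-rT) * N(-d2) - S_0 * exp(-qT) * N(-d1)
N(-d1) = 0.33796102; N(-d2) = 0.46033069
P = 0.9400 * 0.95027867 * 0.46033069 - 0.9700 * 1.00000000 * 0.33796102 = 0.0834


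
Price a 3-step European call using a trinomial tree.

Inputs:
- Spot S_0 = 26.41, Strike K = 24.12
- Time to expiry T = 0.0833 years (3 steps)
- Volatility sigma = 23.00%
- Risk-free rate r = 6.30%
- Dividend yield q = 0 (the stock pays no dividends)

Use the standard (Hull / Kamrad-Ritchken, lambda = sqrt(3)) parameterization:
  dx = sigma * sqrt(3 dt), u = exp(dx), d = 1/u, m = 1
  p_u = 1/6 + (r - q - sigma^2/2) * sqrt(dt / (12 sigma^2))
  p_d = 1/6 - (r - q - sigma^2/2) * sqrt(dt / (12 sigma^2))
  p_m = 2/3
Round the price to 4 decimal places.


dt = T/N = 0.027767; dx = sigma*sqrt(3*dt) = 0.066382
u = exp(dx) = 1.068635; d = 1/u = 0.935773
p_u = 0.174311, p_m = 0.666667, p_d = 0.159022
Discount per step: exp(-r*dt) = 0.998252
Stock lattice S(k, j) with j the centered position index:
  k=0: S(0,+0) = 26.4100
  k=1: S(1,-1) = 24.7138; S(1,+0) = 26.4100; S(1,+1) = 28.2226
  k=2: S(2,-2) = 23.1265; S(2,-1) = 24.7138; S(2,+0) = 26.4100; S(2,+1) = 28.2226; S(2,+2) = 30.1597
  k=3: S(3,-3) = 21.6412; S(3,-2) = 23.1265; S(3,-1) = 24.7138; S(3,+0) = 26.4100; S(3,+1) = 28.2226; S(3,+2) = 30.1597; S(3,+3) = 32.2297
Terminal payoffs V(N, j) = max(S_T - K, 0):
  V(3,-3) = 0.000000; V(3,-2) = 0.000000; V(3,-1) = 0.593774; V(3,+0) = 2.290000; V(3,+1) = 4.102647; V(3,+2) = 6.039704; V(3,+3) = 8.109711
Backward induction: V(k, j) = exp(-r*dt) * [p_u * V(k+1, j+1) + p_m * V(k+1, j) + p_d * V(k+1, j-1)]
  V(2,-2) = exp(-r*dt) * [p_u*0.593774 + p_m*0.000000 + p_d*0.000000] = 0.103320
  V(2,-1) = exp(-r*dt) * [p_u*2.290000 + p_m*0.593774 + p_d*0.000000] = 0.793631
  V(2,+0) = exp(-r*dt) * [p_u*4.102647 + p_m*2.290000 + p_d*0.593774] = 2.332143
  V(2,+1) = exp(-r*dt) * [p_u*6.039704 + p_m*4.102647 + p_d*2.290000] = 4.144788
  V(2,+2) = exp(-r*dt) * [p_u*8.109711 + p_m*6.039704 + p_d*4.102647] = 6.081845
  V(1,-1) = exp(-r*dt) * [p_u*2.332143 + p_m*0.793631 + p_d*0.103320] = 0.950372
  V(1,+0) = exp(-r*dt) * [p_u*4.144788 + p_m*2.332143 + p_d*0.793631] = 2.399248
  V(1,+1) = exp(-r*dt) * [p_u*6.081845 + p_m*4.144788 + p_d*2.332143] = 4.186856
  V(0,+0) = exp(-r*dt) * [p_u*4.186856 + p_m*2.399248 + p_d*0.950372] = 2.476108

Answer: Price = V(0,0) = 2.4761


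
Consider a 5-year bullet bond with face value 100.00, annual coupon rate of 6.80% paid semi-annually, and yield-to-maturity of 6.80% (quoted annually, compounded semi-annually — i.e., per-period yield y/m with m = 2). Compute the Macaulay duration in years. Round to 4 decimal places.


Answer: Macaulay duration = 4.3214 years

Derivation:
Coupon per period c = face * coupon_rate / m = 3.400000
Periods per year m = 2; per-period yield y/m = 0.034000
Number of cashflows N = 10
Cashflows (t years, CF_t, discount factor 1/(1+y/m)^(m*t), PV):
  t = 0.5000: CF_t = 3.400000, DF = 0.967118, PV = 3.288201
  t = 1.0000: CF_t = 3.400000, DF = 0.935317, PV = 3.180078
  t = 1.5000: CF_t = 3.400000, DF = 0.904562, PV = 3.075511
  t = 2.0000: CF_t = 3.400000, DF = 0.874818, PV = 2.974382
  t = 2.5000: CF_t = 3.400000, DF = 0.846052, PV = 2.876578
  t = 3.0000: CF_t = 3.400000, DF = 0.818233, PV = 2.781991
  t = 3.5000: CF_t = 3.400000, DF = 0.791327, PV = 2.690513
  t = 4.0000: CF_t = 3.400000, DF = 0.765307, PV = 2.602044
  t = 4.5000: CF_t = 3.400000, DF = 0.740142, PV = 2.516483
  t = 5.0000: CF_t = 103.400000, DF = 0.715805, PV = 74.014217
Price P = sum_t PV_t = 100.000000
Macaulay numerator sum_t t * PV_t:
  t * PV_t at t = 0.5000: 1.644101
  t * PV_t at t = 1.0000: 3.180078
  t * PV_t at t = 1.5000: 4.613267
  t * PV_t at t = 2.0000: 5.948764
  t * PV_t at t = 2.5000: 7.191446
  t * PV_t at t = 3.0000: 8.345972
  t * PV_t at t = 3.5000: 9.416797
  t * PV_t at t = 4.0000: 10.408175
  t * PV_t at t = 4.5000: 11.324175
  t * PV_t at t = 5.0000: 370.071087
Macaulay duration D = (sum_t t * PV_t) / P = 432.143862 / 100.000000 = 4.321439


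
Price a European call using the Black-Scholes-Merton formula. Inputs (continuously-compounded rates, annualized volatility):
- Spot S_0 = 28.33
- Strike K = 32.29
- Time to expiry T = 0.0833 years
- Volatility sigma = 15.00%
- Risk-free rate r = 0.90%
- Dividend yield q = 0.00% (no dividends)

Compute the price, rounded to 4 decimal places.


d1 = (ln(S/K) + (r - q + 0.5*sigma^2) * T) / (sigma * sqrt(T)) = -2.98317539
d2 = d1 - sigma * sqrt(T) = -3.02646800
exp(-rT) = 0.99925058; exp(-qT) = 1.00000000
C = S_0 * exp(-qT) * N(d1) - K * exp(-rT) * N(d2)
N(d1) = 0.00142637; N(d2) = 0.00123715
C = 28.3300 * 1.00000000 * 0.00142637 - 32.2900 * 0.99925058 * 0.00123715 = 0.0005

Answer: Price = 0.0005


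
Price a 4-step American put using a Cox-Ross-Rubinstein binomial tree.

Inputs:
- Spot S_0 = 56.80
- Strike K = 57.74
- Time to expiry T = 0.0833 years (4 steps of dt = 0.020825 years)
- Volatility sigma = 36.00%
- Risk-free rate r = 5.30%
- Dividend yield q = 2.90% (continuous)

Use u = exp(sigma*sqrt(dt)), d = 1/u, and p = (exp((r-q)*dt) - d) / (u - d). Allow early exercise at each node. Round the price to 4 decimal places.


dt = T/N = 0.020825
u = exp(sigma*sqrt(dt)) = 1.053324; d = 1/u = 0.949375
p = (exp((r-q)*dt) - d) / (u - d) = 0.491824
Discount per step: exp(-r*dt) = 0.998897
Stock lattice S(k, i) with i counting down-moves:
  k=0: S(0,0) = 56.8000
  k=1: S(1,0) = 59.8288; S(1,1) = 53.9245
  k=2: S(2,0) = 63.0191; S(2,1) = 56.8000; S(2,2) = 51.1946
  k=3: S(3,0) = 66.3796; S(3,1) = 59.8288; S(3,2) = 53.9245; S(3,3) = 48.6029
  k=4: S(4,0) = 69.9192; S(4,1) = 63.0191; S(4,2) = 56.8000; S(4,3) = 51.1946; S(4,4) = 46.1424
Terminal payoffs V(N, i) = max(K - S_T, 0):
  V(4,0) = 0.000000; V(4,1) = 0.000000; V(4,2) = 0.940000; V(4,3) = 6.545400; V(4,4) = 11.597621
Backward induction: V(k, i) = exp(-r*dt) * [p * V(k+1, i) + (1-p) * V(k+1, i+1)]; then take max(V_cont, immediate exercise) for American.
  V(3,0) = exp(-r*dt) * [p*0.000000 + (1-p)*0.000000] = 0.000000; exercise = 0.000000; V(3,0) = max -> 0.000000
  V(3,1) = exp(-r*dt) * [p*0.000000 + (1-p)*0.940000] = 0.477158; exercise = 0.000000; V(3,1) = max -> 0.477158
  V(3,2) = exp(-r*dt) * [p*0.940000 + (1-p)*6.545400] = 3.784348; exercise = 3.815485; V(3,2) = max -> 3.815485
  V(3,3) = exp(-r*dt) * [p*6.545400 + (1-p)*11.597621] = 9.102763; exercise = 9.137113; V(3,3) = max -> 9.137113
  V(2,0) = exp(-r*dt) * [p*0.000000 + (1-p)*0.477158] = 0.242213; exercise = 0.000000; V(2,0) = max -> 0.242213
  V(2,1) = exp(-r*dt) * [p*0.477158 + (1-p)*3.815485] = 2.171216; exercise = 0.940000; V(2,1) = max -> 2.171216
  V(2,2) = exp(-r*dt) * [p*3.815485 + (1-p)*9.137113] = 6.512614; exercise = 6.545400; V(2,2) = max -> 6.545400
  V(1,0) = exp(-r*dt) * [p*0.242213 + (1-p)*2.171216] = 1.221137; exercise = 0.000000; V(1,0) = max -> 1.221137
  V(1,1) = exp(-r*dt) * [p*2.171216 + (1-p)*6.545400] = 4.389222; exercise = 3.815485; V(1,1) = max -> 4.389222
  V(0,0) = exp(-r*dt) * [p*1.221137 + (1-p)*4.389222] = 2.827957; exercise = 0.940000; V(0,0) = max -> 2.827957

Answer: Price = V(0,0) = 2.8280


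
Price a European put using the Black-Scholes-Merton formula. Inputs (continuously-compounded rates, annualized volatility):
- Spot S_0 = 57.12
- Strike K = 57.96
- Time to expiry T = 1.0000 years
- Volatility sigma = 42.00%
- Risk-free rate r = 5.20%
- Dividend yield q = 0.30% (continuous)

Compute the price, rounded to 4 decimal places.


d1 = (ln(S/K) + (r - q + 0.5*sigma^2) * T) / (sigma * sqrt(T)) = 0.29190762
d2 = d1 - sigma * sqrt(T) = -0.12809238
exp(-rT) = 0.94932887; exp(-qT) = 0.99700450
P = K * exp(-rT) * N(-d2) - S_0 * exp(-qT) * N(-d1)
N(-d1) = 0.38517863; N(-d2) = 0.55096207
P = 57.9600 * 0.94932887 * 0.55096207 - 57.1200 * 0.99700450 * 0.38517863 = 8.3801

Answer: Price = 8.3801


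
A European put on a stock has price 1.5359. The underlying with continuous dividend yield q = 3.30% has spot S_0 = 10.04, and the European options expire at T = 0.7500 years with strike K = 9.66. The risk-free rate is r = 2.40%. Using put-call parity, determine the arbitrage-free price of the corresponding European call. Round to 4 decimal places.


Answer: Call price = 1.8428

Derivation:
Put-call parity: C - P = S_0 * exp(-qT) - K * exp(-rT).
S_0 * exp(-qT) = 10.0400 * 0.97555377 = 9.79455985
K * exp(-rT) = 9.6600 * 0.98216103 = 9.48767557
C = P + S*exp(-qT) - K*exp(-rT)
C = 1.5359 + 9.79455985 - 9.48767557 = 1.8428


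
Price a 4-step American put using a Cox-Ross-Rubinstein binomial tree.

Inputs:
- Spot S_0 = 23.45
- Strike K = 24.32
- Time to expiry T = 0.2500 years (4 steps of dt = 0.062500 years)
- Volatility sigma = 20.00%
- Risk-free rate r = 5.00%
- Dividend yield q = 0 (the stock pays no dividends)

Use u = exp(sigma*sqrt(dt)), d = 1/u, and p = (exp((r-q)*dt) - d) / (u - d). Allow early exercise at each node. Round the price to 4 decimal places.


dt = T/N = 0.062500
u = exp(sigma*sqrt(dt)) = 1.051271; d = 1/u = 0.951229
p = (exp((r-q)*dt) - d) / (u - d) = 0.518788
Discount per step: exp(-r*dt) = 0.996880
Stock lattice S(k, i) with i counting down-moves:
  k=0: S(0,0) = 23.4500
  k=1: S(1,0) = 24.6523; S(1,1) = 22.3063
  k=2: S(2,0) = 25.9163; S(2,1) = 23.4500; S(2,2) = 21.2184
  k=3: S(3,0) = 27.2450; S(3,1) = 24.6523; S(3,2) = 22.3063; S(3,3) = 20.1836
  k=4: S(4,0) = 28.6419; S(4,1) = 25.9163; S(4,2) = 23.4500; S(4,3) = 21.2184; S(4,4) = 19.1992
Terminal payoffs V(N, i) = max(K - S_T, 0):
  V(4,0) = 0.000000; V(4,1) = 0.000000; V(4,2) = 0.870000; V(4,3) = 3.101563; V(4,4) = 5.120764
Backward induction: V(k, i) = exp(-r*dt) * [p * V(k+1, i) + (1-p) * V(k+1, i+1)]; then take max(V_cont, immediate exercise) for American.
  V(3,0) = exp(-r*dt) * [p*0.000000 + (1-p)*0.000000] = 0.000000; exercise = 0.000000; V(3,0) = max -> 0.000000
  V(3,1) = exp(-r*dt) * [p*0.000000 + (1-p)*0.870000] = 0.417348; exercise = 0.000000; V(3,1) = max -> 0.417348
  V(3,2) = exp(-r*dt) * [p*0.870000 + (1-p)*3.101563] = 1.937789; exercise = 2.013670; V(3,2) = max -> 2.013670
  V(3,3) = exp(-r*dt) * [p*3.101563 + (1-p)*5.120764] = 4.060517; exercise = 4.136398; V(3,3) = max -> 4.136398
  V(2,0) = exp(-r*dt) * [p*0.000000 + (1-p)*0.417348] = 0.200206; exercise = 0.000000; V(2,0) = max -> 0.200206
  V(2,1) = exp(-r*dt) * [p*0.417348 + (1-p)*2.013670] = 1.181818; exercise = 0.870000; V(2,1) = max -> 1.181818
  V(2,2) = exp(-r*dt) * [p*2.013670 + (1-p)*4.136398] = 3.025681; exercise = 3.101563; V(2,2) = max -> 3.101563
  V(1,0) = exp(-r*dt) * [p*0.200206 + (1-p)*1.181818] = 0.670470; exercise = 0.000000; V(1,0) = max -> 0.670470
  V(1,1) = exp(-r*dt) * [p*1.181818 + (1-p)*3.101563] = 2.099051; exercise = 2.013670; V(1,1) = max -> 2.099051
  V(0,0) = exp(-r*dt) * [p*0.670470 + (1-p)*2.099051] = 1.353683; exercise = 0.870000; V(0,0) = max -> 1.353683

Answer: Price = V(0,0) = 1.3537


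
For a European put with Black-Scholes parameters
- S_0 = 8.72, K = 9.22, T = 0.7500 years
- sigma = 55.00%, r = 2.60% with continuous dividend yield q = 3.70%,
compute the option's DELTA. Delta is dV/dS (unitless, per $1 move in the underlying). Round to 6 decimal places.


d1 = 0.1037796564; d2 = -0.3725343157
phi(d1) = 0.3967997071; exp(-qT) = 0.9726314943; exp(-rT) = 0.9806888952
N(-d1) = 0.4586721056
Delta = -exp(-qT) * N(-d1) = -0.9726314943 * 0.4586721056 = -0.446119

Answer: Delta = -0.446119


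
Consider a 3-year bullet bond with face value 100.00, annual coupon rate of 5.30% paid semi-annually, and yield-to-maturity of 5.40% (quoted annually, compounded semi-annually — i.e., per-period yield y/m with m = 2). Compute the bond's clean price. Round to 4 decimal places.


Coupon per period c = face * coupon_rate / m = 2.650000
Periods per year m = 2; per-period yield y/m = 0.027000
Number of cashflows N = 6
Cashflows (t years, CF_t, discount factor 1/(1+y/m)^(m*t), PV):
  t = 0.5000: CF_t = 2.650000, DF = 0.973710, PV = 2.580331
  t = 1.0000: CF_t = 2.650000, DF = 0.948111, PV = 2.512494
  t = 1.5000: CF_t = 2.650000, DF = 0.923185, PV = 2.446440
  t = 2.0000: CF_t = 2.650000, DF = 0.898914, PV = 2.382123
  t = 2.5000: CF_t = 2.650000, DF = 0.875282, PV = 2.319496
  t = 3.0000: CF_t = 102.650000, DF = 0.852270, PV = 87.485543
Price P = sum_t PV_t = 99.726426

Answer: Price = 99.7264


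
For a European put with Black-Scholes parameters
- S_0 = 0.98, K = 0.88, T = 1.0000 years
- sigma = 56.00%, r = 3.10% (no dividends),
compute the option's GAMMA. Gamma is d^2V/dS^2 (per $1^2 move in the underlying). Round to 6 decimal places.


d1 = 0.5275547575; d2 = -0.0324452425
phi(d1) = 0.3471162488; exp(-qT) = 1.0000000000; exp(-rT) = 0.9694755731
Gamma = exp(-qT) * phi(d1) / (S * sigma * sqrt(T)) = 1.0000000000 * 0.3471162488 / (0.9800 * 0.5600 * 1.0000000000) = 0.632500

Answer: Gamma = 0.632500


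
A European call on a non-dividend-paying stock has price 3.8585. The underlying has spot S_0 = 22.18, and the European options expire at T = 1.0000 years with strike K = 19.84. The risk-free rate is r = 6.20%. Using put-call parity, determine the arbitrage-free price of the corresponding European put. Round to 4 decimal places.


Put-call parity: C - P = S_0 * exp(-qT) - K * exp(-rT).
S_0 * exp(-qT) = 22.1800 * 1.00000000 = 22.18000000
K * exp(-rT) = 19.8400 * 0.93988289 = 18.64727647
P = C - S*exp(-qT) + K*exp(-rT)
P = 3.8585 - 22.18000000 + 18.64727647 = 0.3258

Answer: Put price = 0.3258


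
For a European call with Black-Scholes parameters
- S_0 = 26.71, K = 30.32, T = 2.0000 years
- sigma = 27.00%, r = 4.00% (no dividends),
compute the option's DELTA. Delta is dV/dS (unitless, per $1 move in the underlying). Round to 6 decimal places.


d1 = 0.0684334443; d2 = -0.3134042176
phi(d1) = 0.3980092227; exp(-qT) = 1.0000000000; exp(-rT) = 0.9231163464
N(d1) = 0.5272797002
Delta = exp(-qT) * N(d1) = 1.0000000000 * 0.5272797002 = 0.527280

Answer: Delta = 0.527280


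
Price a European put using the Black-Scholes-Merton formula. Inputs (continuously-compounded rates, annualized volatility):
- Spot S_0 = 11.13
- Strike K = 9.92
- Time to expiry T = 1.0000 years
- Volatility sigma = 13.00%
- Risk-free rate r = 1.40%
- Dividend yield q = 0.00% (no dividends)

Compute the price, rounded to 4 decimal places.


Answer: Price = 0.1144

Derivation:
d1 = (ln(S/K) + (r - q + 0.5*sigma^2) * T) / (sigma * sqrt(T)) = 1.05800957
d2 = d1 - sigma * sqrt(T) = 0.92800957
exp(-rT) = 0.98609754; exp(-qT) = 1.00000000
P = K * exp(-rT) * N(-d2) - S_0 * exp(-qT) * N(-d1)
N(-d1) = 0.14502554; N(-d2) = 0.17670130
P = 9.9200 * 0.98609754 * 0.17670130 - 11.1300 * 1.00000000 * 0.14502554 = 0.1144


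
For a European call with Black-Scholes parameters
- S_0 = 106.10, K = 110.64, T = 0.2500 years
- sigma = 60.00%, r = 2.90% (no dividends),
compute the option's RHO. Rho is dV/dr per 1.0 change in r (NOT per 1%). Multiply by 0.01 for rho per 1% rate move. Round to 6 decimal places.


Answer: Rho = 10.855360

Derivation:
d1 = 0.0345011942; d2 = -0.2654988058
phi(d1) = 0.3987049141; exp(-qT) = 1.0000000000; exp(-rT) = 0.9927762179
N(d2) = 0.3953126149
Rho = K*T*exp(-rT)*N(d2) = 110.6400 * 0.2500 * 0.9927762179 * 0.3953126149 = 10.855360


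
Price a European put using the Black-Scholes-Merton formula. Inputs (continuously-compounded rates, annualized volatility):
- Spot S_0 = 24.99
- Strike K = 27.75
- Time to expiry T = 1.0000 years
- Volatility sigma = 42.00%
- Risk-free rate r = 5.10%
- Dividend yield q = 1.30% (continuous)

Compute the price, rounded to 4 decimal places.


Answer: Price = 5.1488

Derivation:
d1 = (ln(S/K) + (r - q + 0.5*sigma^2) * T) / (sigma * sqrt(T)) = 0.05104739
d2 = d1 - sigma * sqrt(T) = -0.36895261
exp(-rT) = 0.95027867; exp(-qT) = 0.98708414
P = K * exp(-rT) * N(-d2) - S_0 * exp(-qT) * N(-d1)
N(-d1) = 0.47964388; N(-d2) = 0.64391848
P = 27.7500 * 0.95027867 * 0.64391848 - 24.9900 * 0.98708414 * 0.47964388 = 5.1488


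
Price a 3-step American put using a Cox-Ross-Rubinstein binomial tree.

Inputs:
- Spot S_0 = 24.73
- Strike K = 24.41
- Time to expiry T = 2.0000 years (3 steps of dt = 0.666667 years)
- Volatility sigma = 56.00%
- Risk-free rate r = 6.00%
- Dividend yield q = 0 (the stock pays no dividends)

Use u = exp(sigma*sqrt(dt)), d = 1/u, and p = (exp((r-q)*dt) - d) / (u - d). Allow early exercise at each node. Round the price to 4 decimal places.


Answer: Price = V(0,0) = 6.5052

Derivation:
dt = T/N = 0.666667
u = exp(sigma*sqrt(dt)) = 1.579705; d = 1/u = 0.633030
p = (exp((r-q)*dt) - d) / (u - d) = 0.430751
Discount per step: exp(-r*dt) = 0.960789
Stock lattice S(k, i) with i counting down-moves:
  k=0: S(0,0) = 24.7300
  k=1: S(1,0) = 39.0661; S(1,1) = 15.6548
  k=2: S(2,0) = 61.7129; S(2,1) = 24.7300; S(2,2) = 9.9100
  k=3: S(3,0) = 97.4882; S(3,1) = 39.0661; S(3,2) = 15.6548; S(3,3) = 6.2733
Terminal payoffs V(N, i) = max(K - S_T, 0):
  V(3,0) = 0.000000; V(3,1) = 0.000000; V(3,2) = 8.755178; V(3,3) = 18.136698
Backward induction: V(k, i) = exp(-r*dt) * [p * V(k+1, i) + (1-p) * V(k+1, i+1)]; then take max(V_cont, immediate exercise) for American.
  V(2,0) = exp(-r*dt) * [p*0.000000 + (1-p)*0.000000] = 0.000000; exercise = 0.000000; V(2,0) = max -> 0.000000
  V(2,1) = exp(-r*dt) * [p*0.000000 + (1-p)*8.755178] = 4.788457; exercise = 0.000000; V(2,1) = max -> 4.788457
  V(2,2) = exp(-r*dt) * [p*8.755178 + (1-p)*18.136698] = 13.542904; exercise = 14.500034; V(2,2) = max -> 14.500034
  V(1,0) = exp(-r*dt) * [p*0.000000 + (1-p)*4.788457] = 2.618944; exercise = 0.000000; V(1,0) = max -> 2.618944
  V(1,1) = exp(-r*dt) * [p*4.788457 + (1-p)*14.500034] = 9.912238; exercise = 8.755178; V(1,1) = max -> 9.912238
  V(0,0) = exp(-r*dt) * [p*2.618944 + (1-p)*9.912238] = 6.505165; exercise = 0.000000; V(0,0) = max -> 6.505165
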